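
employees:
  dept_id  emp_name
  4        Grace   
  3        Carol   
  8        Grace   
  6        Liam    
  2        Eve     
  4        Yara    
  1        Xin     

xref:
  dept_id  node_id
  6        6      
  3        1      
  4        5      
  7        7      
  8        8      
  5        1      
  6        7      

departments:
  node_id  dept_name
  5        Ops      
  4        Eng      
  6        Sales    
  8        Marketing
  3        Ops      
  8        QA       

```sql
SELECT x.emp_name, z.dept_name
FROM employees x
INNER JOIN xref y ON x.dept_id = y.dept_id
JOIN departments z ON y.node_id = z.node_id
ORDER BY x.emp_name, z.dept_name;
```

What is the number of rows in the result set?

5

Joins associate left-to-right: employees INNER JOIN xref on dept_id gives 6 intermediate row(s).
Then INNER JOIN `departments z` on node_id: keep only rows whose y.node_id appears in z.
Result: 5 row(s).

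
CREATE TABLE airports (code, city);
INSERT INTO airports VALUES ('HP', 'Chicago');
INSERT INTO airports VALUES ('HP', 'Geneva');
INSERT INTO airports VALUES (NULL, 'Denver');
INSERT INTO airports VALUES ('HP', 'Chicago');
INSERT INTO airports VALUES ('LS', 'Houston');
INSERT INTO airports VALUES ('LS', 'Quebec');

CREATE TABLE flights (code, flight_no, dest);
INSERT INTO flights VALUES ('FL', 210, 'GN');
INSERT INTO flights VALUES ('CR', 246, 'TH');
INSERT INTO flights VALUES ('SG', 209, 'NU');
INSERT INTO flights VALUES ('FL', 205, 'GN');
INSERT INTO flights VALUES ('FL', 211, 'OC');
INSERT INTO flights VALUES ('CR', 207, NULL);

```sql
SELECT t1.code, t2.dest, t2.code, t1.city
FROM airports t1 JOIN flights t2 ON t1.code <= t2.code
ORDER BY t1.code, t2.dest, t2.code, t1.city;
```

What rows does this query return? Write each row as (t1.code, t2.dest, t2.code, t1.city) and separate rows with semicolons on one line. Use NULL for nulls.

(HP, NU, SG, Chicago); (HP, NU, SG, Chicago); (HP, NU, SG, Geneva); (LS, NU, SG, Houston); (LS, NU, SG, Quebec)

INNER JOIN keeps only pairs where the ON condition holds.
Matching on t1.code <= t2.code. A NULL in a compared column never satisfies the condition.
Matched pairs: 5.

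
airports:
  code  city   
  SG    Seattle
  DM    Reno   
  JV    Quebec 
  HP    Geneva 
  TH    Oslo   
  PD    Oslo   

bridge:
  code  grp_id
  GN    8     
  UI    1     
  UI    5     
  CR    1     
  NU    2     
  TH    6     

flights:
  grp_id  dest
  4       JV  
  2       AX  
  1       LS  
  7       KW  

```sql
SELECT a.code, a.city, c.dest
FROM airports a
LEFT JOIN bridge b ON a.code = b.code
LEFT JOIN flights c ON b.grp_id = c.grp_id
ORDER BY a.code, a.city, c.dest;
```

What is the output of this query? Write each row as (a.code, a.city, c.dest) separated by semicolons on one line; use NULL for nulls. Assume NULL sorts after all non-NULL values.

Evaluate left to right. First `airports a LEFT JOIN bridge b` on code: 6 row(s).
Then LEFT JOIN `flights c` on grp_id: each of those 6 rows is kept; rows whose b.grp_id has no match in c get NULL for c's columns.

(DM, Reno, NULL); (HP, Geneva, NULL); (JV, Quebec, NULL); (PD, Oslo, NULL); (SG, Seattle, NULL); (TH, Oslo, NULL)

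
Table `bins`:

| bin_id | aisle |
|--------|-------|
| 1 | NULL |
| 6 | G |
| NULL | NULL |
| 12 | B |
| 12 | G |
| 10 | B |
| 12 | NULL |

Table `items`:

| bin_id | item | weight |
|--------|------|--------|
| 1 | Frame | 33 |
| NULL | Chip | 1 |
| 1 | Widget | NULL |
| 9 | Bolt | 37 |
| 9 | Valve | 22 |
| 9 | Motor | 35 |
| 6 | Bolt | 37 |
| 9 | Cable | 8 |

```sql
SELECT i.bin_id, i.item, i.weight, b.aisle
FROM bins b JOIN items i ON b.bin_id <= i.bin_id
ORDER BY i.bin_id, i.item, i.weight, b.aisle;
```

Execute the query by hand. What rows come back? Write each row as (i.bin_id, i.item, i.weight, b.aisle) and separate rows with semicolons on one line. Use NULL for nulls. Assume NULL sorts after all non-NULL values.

(1, Frame, 33, NULL); (1, Widget, NULL, NULL); (6, Bolt, 37, G); (6, Bolt, 37, NULL); (9, Bolt, 37, G); (9, Bolt, 37, NULL); (9, Cable, 8, G); (9, Cable, 8, NULL); (9, Motor, 35, G); (9, Motor, 35, NULL); (9, Valve, 22, G); (9, Valve, 22, NULL)

INNER JOIN keeps only pairs where the ON condition holds.
Matching on b.bin_id <= i.bin_id. A NULL in a compared column never satisfies the condition.
Matched pairs: 12.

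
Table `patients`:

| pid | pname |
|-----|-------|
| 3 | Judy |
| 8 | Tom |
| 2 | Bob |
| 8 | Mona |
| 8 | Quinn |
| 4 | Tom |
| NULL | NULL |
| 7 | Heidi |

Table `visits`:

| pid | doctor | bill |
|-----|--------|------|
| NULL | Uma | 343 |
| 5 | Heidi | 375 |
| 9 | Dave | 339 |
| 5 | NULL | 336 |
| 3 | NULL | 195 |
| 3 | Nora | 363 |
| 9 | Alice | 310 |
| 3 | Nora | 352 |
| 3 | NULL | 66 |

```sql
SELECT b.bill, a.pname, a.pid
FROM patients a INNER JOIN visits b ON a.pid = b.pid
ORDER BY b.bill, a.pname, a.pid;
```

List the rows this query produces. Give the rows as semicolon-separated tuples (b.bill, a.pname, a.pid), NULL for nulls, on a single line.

INNER JOIN keeps only pairs where the ON condition holds.
Matching on a.pid = b.pid. A NULL in a compared column never satisfies the condition.
- pid=3: 4 matching b row(s), so 4 row(s) emitted.
- pid=8: no matching b row, dropped.
- pid=2: no matching b row, dropped.
- pid=8: no matching b row, dropped.
- pid=8: no matching b row, dropped.
- pid=4: no matching b row, dropped.
- pid=NULL: no matching b row, dropped.
- pid=7: no matching b row, dropped.
After projecting and ordering:
b.bill | a.pname | a.pid
66 | Judy | 3
195 | Judy | 3
352 | Judy | 3
363 | Judy | 3

(66, Judy, 3); (195, Judy, 3); (352, Judy, 3); (363, Judy, 3)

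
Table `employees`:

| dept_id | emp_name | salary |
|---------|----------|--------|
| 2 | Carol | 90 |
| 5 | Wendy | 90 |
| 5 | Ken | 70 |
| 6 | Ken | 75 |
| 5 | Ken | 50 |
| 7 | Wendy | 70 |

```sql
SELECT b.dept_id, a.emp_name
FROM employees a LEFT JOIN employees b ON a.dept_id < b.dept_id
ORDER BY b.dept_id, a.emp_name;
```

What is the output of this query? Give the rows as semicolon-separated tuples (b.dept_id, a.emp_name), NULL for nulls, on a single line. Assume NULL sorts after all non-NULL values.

(5, Carol); (5, Carol); (5, Carol); (6, Carol); (6, Ken); (6, Ken); (6, Wendy); (7, Carol); (7, Ken); (7, Ken); (7, Ken); (7, Wendy); (NULL, Wendy)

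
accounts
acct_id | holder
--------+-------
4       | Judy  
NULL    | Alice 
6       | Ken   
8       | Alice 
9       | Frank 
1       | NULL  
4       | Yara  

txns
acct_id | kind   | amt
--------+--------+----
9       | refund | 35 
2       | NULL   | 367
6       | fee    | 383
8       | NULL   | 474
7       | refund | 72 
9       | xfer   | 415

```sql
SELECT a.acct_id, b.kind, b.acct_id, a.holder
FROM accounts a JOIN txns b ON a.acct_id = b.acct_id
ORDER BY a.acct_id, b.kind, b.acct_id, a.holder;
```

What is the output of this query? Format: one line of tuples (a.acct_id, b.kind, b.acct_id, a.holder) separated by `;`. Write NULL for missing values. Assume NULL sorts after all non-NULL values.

(6, fee, 6, Ken); (8, NULL, 8, Alice); (9, refund, 9, Frank); (9, xfer, 9, Frank)

INNER JOIN keeps only pairs where the ON condition holds.
Matching on a.acct_id = b.acct_id. A NULL in a compared column never satisfies the condition.
- a row (acct_id=4): no match → dropped.
- a row (acct_id=NULL): no match → dropped.
- a row (acct_id=6): matches 1 b row(s) → 1 output row(s).
- a row (acct_id=8): matches 1 b row(s) → 1 output row(s).
- a row (acct_id=9): matches 2 b row(s) → 2 output row(s).
- a row (acct_id=1): no match → dropped.
- a row (acct_id=4): no match → dropped.
After projecting and ordering:
a.acct_id | b.kind | b.acct_id | a.holder
6 | fee | 6 | Ken
8 | NULL | 8 | Alice
9 | refund | 9 | Frank
9 | xfer | 9 | Frank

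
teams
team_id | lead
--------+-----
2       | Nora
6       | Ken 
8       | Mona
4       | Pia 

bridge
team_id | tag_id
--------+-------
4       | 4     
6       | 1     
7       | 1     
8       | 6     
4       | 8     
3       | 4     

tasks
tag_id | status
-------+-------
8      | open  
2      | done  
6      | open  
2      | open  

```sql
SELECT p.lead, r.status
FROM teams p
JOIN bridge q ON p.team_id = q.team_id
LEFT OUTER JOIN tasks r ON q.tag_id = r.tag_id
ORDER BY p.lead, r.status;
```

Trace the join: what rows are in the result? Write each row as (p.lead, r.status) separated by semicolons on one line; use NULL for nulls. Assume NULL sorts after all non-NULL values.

(Ken, NULL); (Mona, open); (Pia, open); (Pia, NULL)

Evaluate left to right. First `teams p INNER JOIN bridge q` on team_id: 4 row(s).
Then LEFT JOIN `tasks r` on tag_id: each of those 4 rows is kept; rows whose q.tag_id has no match in r get NULL for r's columns.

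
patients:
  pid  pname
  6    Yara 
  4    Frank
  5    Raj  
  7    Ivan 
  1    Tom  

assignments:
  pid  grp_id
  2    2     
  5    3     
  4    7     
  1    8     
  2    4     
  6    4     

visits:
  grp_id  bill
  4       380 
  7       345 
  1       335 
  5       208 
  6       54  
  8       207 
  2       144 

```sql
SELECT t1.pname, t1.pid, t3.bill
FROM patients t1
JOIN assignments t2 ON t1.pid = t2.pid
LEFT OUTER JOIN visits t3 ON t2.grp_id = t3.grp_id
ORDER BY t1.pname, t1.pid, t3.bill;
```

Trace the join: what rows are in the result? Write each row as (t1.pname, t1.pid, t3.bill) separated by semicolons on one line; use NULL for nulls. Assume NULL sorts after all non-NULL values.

(Frank, 4, 345); (Raj, 5, NULL); (Tom, 1, 207); (Yara, 6, 380)

Joins associate left-to-right: patients INNER JOIN assignments on pid gives 4 intermediate row(s).
Then LEFT JOIN `visits t3` on grp_id: each of those 4 rows is kept; rows whose t2.grp_id has no match in t3 get NULL for t3's columns.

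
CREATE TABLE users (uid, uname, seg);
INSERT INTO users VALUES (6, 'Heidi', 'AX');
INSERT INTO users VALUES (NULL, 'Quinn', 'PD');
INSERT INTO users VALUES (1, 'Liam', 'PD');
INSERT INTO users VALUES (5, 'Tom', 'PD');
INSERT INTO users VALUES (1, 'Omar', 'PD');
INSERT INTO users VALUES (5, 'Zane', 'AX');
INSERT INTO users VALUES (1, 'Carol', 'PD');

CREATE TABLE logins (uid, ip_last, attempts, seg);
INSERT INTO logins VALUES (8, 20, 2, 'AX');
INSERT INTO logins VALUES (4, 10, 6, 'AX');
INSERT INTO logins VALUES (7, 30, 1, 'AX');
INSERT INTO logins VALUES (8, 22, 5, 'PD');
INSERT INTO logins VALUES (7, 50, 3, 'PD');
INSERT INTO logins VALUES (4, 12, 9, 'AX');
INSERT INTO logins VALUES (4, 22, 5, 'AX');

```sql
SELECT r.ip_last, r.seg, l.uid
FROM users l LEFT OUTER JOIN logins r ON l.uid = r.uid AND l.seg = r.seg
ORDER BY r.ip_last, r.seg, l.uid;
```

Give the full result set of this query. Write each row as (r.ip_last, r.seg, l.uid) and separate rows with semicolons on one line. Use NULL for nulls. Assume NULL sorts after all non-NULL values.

(NULL, NULL, 1); (NULL, NULL, 1); (NULL, NULL, 1); (NULL, NULL, 5); (NULL, NULL, 5); (NULL, NULL, 6); (NULL, NULL, NULL)

LEFT JOIN keeps every row from `users`; unmatched rows get NULL for `logins`'s columns.
Matching on l.uid = r.uid AND l.seg = r.seg. A NULL in a compared column never satisfies the condition.
Matched pairs: 0; unmatched l rows kept: 7.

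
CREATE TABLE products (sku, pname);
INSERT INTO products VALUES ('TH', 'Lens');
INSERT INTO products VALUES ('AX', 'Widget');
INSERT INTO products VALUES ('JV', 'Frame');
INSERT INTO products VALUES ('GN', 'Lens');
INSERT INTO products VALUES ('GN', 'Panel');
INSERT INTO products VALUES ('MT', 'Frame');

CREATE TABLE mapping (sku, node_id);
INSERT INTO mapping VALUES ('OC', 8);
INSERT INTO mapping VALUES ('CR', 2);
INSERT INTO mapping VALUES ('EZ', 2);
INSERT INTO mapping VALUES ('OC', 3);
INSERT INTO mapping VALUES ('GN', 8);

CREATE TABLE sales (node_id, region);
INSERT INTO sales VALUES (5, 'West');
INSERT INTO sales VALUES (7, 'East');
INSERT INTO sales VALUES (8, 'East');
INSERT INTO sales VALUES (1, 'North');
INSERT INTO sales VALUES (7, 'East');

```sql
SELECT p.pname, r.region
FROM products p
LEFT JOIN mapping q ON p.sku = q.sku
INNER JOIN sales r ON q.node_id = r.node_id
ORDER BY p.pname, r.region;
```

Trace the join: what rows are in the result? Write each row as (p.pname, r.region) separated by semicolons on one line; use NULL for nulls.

(Lens, East); (Panel, East)

Evaluate left to right. First `products p LEFT JOIN mapping q` on sku: 6 row(s).
Then INNER JOIN `sales r` on node_id: keep only rows whose q.node_id appears in r.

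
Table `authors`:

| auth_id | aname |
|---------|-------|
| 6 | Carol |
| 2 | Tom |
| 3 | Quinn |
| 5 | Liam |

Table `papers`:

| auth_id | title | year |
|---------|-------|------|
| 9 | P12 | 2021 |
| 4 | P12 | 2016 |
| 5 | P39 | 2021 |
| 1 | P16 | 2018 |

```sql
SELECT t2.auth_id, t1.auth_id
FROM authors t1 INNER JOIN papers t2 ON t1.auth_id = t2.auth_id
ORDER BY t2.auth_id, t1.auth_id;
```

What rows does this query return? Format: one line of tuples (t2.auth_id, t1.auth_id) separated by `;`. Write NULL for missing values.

(5, 5)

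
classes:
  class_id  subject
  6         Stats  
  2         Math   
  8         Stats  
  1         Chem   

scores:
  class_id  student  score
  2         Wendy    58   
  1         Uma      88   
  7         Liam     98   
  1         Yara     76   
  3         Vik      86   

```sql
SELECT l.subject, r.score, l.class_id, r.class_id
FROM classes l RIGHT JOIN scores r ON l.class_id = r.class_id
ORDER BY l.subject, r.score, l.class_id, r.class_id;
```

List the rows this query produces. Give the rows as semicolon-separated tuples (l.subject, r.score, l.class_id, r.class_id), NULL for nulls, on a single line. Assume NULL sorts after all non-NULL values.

(Chem, 76, 1, 1); (Chem, 88, 1, 1); (Math, 58, 2, 2); (NULL, 86, NULL, 3); (NULL, 98, NULL, 7)

RIGHT JOIN keeps every row from `scores`; unmatched rows get NULL for `classes`'s columns.
Matching on l.class_id = r.class_id.
- l (class_id=6) has no partner in r.
- l (class_id=2) pairs with 1 row(s) of r.
- l (class_id=8) has no partner in r.
- l (class_id=1) pairs with 2 row(s) of r.
- 2 r row(s) had no l match → kept, l columns NULL.
After projecting and ordering:
l.subject | r.score | l.class_id | r.class_id
Chem | 76 | 1 | 1
Chem | 88 | 1 | 1
Math | 58 | 2 | 2
NULL | 86 | NULL | 3
NULL | 98 | NULL | 7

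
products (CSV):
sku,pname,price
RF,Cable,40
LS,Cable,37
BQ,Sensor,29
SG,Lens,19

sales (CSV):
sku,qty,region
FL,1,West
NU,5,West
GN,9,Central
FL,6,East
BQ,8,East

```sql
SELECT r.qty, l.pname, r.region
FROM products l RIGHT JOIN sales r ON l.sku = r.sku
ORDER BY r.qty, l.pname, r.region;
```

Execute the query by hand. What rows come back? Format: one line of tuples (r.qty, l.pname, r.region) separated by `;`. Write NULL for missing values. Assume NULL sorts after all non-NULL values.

(1, NULL, West); (5, NULL, West); (6, NULL, East); (8, Sensor, East); (9, NULL, Central)

RIGHT JOIN keeps every row from `sales`; unmatched rows get NULL for `products`'s columns.
Matching on l.sku = r.sku.
- l row (sku=RF): no match.
- l row (sku=LS): no match.
- l row (sku=BQ): matches 1 r row(s) → 1 output row(s).
- l row (sku=SG): no match.
- plus 4 unmatched r row(s), each kept with NULL l columns.
After projecting and ordering:
r.qty | l.pname | r.region
1 | NULL | West
5 | NULL | West
6 | NULL | East
8 | Sensor | East
9 | NULL | Central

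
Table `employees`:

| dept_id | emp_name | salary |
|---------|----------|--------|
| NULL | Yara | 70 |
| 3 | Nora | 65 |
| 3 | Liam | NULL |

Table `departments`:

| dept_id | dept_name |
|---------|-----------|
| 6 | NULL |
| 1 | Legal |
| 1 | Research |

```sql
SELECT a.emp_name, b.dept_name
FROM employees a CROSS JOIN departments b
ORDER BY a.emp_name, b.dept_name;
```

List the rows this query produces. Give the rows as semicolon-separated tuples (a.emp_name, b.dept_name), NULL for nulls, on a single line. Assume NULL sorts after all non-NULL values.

(Liam, Legal); (Liam, Research); (Liam, NULL); (Nora, Legal); (Nora, Research); (Nora, NULL); (Yara, Legal); (Yara, Research); (Yara, NULL)

CROSS JOIN pairs every row of `employees` with every row of `departments`: 3 × 3 = 9 rows.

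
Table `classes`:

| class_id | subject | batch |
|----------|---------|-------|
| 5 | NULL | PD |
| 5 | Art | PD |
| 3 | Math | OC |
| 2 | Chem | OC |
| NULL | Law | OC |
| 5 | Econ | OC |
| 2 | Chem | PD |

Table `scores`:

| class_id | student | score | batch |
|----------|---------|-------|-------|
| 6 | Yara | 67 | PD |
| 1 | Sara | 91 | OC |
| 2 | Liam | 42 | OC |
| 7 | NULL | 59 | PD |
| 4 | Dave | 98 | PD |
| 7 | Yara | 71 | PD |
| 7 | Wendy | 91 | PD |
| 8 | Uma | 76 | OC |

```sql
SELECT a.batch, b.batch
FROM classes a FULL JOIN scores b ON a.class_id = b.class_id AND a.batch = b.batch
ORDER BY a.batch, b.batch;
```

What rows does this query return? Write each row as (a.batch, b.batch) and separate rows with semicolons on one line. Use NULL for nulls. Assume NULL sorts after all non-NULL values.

FULL OUTER JOIN keeps every row from both sides; unmatched rows get NULL for the other side's columns.
Matching on a.class_id = b.class_id AND a.batch = b.batch. A NULL in a compared column never satisfies the condition.
Matched pairs: 1; unmatched a rows kept: 6; unmatched b rows kept: 7.

(OC, OC); (OC, NULL); (OC, NULL); (OC, NULL); (PD, NULL); (PD, NULL); (PD, NULL); (NULL, OC); (NULL, OC); (NULL, PD); (NULL, PD); (NULL, PD); (NULL, PD); (NULL, PD)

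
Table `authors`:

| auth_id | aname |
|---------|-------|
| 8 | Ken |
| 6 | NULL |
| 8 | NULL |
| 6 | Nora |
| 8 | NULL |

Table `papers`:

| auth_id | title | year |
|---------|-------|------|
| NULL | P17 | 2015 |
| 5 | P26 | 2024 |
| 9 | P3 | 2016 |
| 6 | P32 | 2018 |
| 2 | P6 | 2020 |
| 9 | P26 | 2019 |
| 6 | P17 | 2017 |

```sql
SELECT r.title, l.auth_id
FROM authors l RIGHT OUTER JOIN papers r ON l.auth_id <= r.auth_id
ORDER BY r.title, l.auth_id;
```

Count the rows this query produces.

17

RIGHT JOIN keeps every row from `papers`; unmatched rows get NULL for `authors`'s columns.
Matching on l.auth_id <= r.auth_id. A NULL in a compared column never satisfies the condition.
- l (auth_id=8) pairs with 2 row(s) of r.
- l (auth_id=6) pairs with 4 row(s) of r.
- l (auth_id=8) pairs with 2 row(s) of r.
- l (auth_id=6) pairs with 4 row(s) of r.
- l (auth_id=8) pairs with 2 row(s) of r.
- 3 row(s) from r found no l partner → padded with NULL.
Total: 14 matched + 3 padded = 17 rows.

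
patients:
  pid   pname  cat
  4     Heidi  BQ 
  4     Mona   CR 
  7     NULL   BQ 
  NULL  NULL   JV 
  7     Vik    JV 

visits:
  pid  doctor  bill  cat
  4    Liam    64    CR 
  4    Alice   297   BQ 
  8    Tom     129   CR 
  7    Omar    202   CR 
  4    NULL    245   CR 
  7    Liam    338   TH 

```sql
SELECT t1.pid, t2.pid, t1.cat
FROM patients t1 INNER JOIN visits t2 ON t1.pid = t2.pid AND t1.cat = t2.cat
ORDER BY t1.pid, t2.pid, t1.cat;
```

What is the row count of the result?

INNER JOIN keeps only pairs where the ON condition holds.
Matching on t1.pid = t2.pid AND t1.cat = t2.cat. A NULL in a compared column never satisfies the condition.
- t1 (pid=4, cat=BQ) pairs with 1 row(s) of t2.
- t1 (pid=4, cat=CR) pairs with 2 row(s) of t2.
- t1 (pid=7, cat=BQ) has no partner → excluded.
- t1 (pid=NULL, cat=JV) has no partner → excluded.
- t1 (pid=7, cat=JV) has no partner → excluded.
Total: 3 rows.

3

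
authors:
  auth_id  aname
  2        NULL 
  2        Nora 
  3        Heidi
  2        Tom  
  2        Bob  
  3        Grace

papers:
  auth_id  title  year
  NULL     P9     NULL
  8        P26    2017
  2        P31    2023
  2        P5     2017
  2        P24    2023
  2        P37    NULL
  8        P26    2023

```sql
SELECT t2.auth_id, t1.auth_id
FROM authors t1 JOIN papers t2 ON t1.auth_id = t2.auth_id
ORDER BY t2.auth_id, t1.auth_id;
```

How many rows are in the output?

16

INNER JOIN keeps only pairs where the ON condition holds.
Matching on t1.auth_id = t2.auth_id. A NULL in a compared column never satisfies the condition.
Matched pairs: 16.
Total: 16 rows.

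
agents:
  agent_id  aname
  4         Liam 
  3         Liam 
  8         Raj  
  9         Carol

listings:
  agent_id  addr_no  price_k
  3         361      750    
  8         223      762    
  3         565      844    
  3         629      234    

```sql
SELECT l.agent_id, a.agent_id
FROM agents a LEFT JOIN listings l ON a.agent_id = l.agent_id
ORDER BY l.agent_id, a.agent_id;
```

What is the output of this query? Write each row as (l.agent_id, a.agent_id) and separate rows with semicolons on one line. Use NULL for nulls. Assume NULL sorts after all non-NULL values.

LEFT JOIN keeps every row from `agents`; unmatched rows get NULL for `listings`'s columns.
Matching on a.agent_id = l.agent_id.
Matched pairs: 4; unmatched a rows kept: 2.

(3, 3); (3, 3); (3, 3); (8, 8); (NULL, 4); (NULL, 9)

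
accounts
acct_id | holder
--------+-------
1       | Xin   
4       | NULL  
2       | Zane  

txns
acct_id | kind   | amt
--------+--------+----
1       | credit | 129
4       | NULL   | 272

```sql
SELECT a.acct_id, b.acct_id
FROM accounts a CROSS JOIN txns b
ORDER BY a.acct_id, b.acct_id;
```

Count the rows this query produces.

CROSS JOIN pairs every row of `accounts` with every row of `txns`: 3 × 2 = 6 rows.

6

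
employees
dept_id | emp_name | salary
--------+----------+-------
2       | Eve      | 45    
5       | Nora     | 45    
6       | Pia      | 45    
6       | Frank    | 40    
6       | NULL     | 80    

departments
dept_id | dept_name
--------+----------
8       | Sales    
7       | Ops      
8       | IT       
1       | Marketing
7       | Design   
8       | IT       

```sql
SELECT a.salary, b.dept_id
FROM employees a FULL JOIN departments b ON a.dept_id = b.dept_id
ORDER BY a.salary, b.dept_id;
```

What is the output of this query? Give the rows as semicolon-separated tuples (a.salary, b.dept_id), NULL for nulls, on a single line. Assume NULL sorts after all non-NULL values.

FULL OUTER JOIN keeps every row from both sides; unmatched rows get NULL for the other side's columns.
Matching on a.dept_id = b.dept_id.
- a row (dept_id=2): no match → kept, b columns NULL.
- a row (dept_id=5): no match → kept, b columns NULL.
- a row (dept_id=6): no match → kept, b columns NULL.
- a row (dept_id=6): no match → kept, b columns NULL.
- a row (dept_id=6): no match → kept, b columns NULL.
- 6 b row(s) had no a match → kept, a columns NULL.

(40, NULL); (45, NULL); (45, NULL); (45, NULL); (80, NULL); (NULL, 1); (NULL, 7); (NULL, 7); (NULL, 8); (NULL, 8); (NULL, 8)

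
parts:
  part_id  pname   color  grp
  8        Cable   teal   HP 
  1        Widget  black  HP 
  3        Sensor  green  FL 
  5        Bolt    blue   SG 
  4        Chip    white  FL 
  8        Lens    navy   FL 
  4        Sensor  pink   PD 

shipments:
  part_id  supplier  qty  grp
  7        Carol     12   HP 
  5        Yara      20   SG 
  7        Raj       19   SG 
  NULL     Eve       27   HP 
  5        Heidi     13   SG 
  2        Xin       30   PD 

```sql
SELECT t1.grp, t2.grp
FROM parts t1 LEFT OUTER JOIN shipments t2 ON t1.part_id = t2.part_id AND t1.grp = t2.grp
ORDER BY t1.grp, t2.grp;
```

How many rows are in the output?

8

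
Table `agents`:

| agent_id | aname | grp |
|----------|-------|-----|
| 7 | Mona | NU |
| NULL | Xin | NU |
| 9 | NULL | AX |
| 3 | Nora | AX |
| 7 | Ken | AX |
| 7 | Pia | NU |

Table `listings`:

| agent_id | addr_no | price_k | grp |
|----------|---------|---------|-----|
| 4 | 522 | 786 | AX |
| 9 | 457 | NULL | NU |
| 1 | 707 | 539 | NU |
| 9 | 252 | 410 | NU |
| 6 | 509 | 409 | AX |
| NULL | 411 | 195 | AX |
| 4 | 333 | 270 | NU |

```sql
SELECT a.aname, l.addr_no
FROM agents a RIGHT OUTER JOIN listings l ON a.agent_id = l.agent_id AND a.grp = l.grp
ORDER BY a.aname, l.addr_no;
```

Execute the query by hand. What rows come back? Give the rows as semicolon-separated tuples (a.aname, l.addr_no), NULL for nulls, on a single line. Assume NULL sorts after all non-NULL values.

RIGHT JOIN keeps every row from `listings`; unmatched rows get NULL for `agents`'s columns.
Matching on a.agent_id = l.agent_id AND a.grp = l.grp. A NULL in a compared column never satisfies the condition.
Matched pairs: 0; unmatched l rows kept: 7.

(NULL, 252); (NULL, 333); (NULL, 411); (NULL, 457); (NULL, 509); (NULL, 522); (NULL, 707)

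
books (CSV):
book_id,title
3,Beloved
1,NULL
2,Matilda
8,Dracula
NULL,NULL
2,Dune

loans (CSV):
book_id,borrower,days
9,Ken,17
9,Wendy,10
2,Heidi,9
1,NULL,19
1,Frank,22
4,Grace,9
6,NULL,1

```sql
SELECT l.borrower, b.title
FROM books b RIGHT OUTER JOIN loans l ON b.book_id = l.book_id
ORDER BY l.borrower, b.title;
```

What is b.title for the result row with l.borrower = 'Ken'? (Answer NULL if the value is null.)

NULL

RIGHT JOIN keeps every row from `loans`; unmatched rows get NULL for `books`'s columns.
Matching on b.book_id = l.book_id. A NULL in a compared column never satisfies the condition.
- b row (book_id=3): no match.
- b row (book_id=1): matches 2 l row(s) → 2 output row(s).
- b row (book_id=2): matches 1 l row(s) → 1 output row(s).
- b row (book_id=8): no match.
- b row (book_id=NULL): no match.
- b row (book_id=2): matches 1 l row(s) → 1 output row(s).
- 4 l row(s) had no b match → kept, b columns NULL.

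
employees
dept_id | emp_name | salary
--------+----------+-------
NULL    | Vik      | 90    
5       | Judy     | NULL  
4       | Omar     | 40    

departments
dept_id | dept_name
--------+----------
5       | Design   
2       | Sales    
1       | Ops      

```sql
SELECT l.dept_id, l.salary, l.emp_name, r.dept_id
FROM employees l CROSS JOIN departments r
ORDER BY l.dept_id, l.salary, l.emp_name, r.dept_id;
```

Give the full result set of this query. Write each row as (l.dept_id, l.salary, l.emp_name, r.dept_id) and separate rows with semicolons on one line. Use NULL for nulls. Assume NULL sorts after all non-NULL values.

(4, 40, Omar, 1); (4, 40, Omar, 2); (4, 40, Omar, 5); (5, NULL, Judy, 1); (5, NULL, Judy, 2); (5, NULL, Judy, 5); (NULL, 90, Vik, 1); (NULL, 90, Vik, 2); (NULL, 90, Vik, 5)

CROSS JOIN pairs every row of `employees` with every row of `departments`: 3 × 3 = 9 rows.
After projecting and ordering:
l.dept_id | l.salary | l.emp_name | r.dept_id
4 | 40 | Omar | 1
4 | 40 | Omar | 2
4 | 40 | Omar | 5
5 | NULL | Judy | 1
5 | NULL | Judy | 2
5 | NULL | Judy | 5
NULL | 90 | Vik | 1
NULL | 90 | Vik | 2
NULL | 90 | Vik | 5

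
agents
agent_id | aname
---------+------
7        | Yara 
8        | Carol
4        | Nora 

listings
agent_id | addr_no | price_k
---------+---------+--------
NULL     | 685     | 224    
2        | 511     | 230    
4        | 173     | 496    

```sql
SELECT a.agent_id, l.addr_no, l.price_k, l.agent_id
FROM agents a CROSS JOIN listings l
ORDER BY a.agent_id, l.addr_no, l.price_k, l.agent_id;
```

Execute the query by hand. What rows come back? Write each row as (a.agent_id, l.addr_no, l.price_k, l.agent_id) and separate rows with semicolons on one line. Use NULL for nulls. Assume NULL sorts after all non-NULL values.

(4, 173, 496, 4); (4, 511, 230, 2); (4, 685, 224, NULL); (7, 173, 496, 4); (7, 511, 230, 2); (7, 685, 224, NULL); (8, 173, 496, 4); (8, 511, 230, 2); (8, 685, 224, NULL)

CROSS JOIN pairs every row of `agents` with every row of `listings`: 3 × 3 = 9 rows.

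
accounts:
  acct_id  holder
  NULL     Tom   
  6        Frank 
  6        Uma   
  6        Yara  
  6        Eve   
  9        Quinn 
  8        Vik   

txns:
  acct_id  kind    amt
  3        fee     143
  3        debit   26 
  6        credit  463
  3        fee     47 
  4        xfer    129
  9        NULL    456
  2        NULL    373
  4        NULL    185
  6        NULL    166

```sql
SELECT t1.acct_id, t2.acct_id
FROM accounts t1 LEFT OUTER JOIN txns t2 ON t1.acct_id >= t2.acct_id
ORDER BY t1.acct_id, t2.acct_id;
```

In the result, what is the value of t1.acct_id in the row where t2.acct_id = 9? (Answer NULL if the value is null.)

LEFT JOIN keeps every row from `accounts`; unmatched rows get NULL for `txns`'s columns.
Matching on t1.acct_id >= t2.acct_id. A NULL in a compared column never satisfies the condition.
Matched pairs: 49; unmatched t1 rows kept: 1.

9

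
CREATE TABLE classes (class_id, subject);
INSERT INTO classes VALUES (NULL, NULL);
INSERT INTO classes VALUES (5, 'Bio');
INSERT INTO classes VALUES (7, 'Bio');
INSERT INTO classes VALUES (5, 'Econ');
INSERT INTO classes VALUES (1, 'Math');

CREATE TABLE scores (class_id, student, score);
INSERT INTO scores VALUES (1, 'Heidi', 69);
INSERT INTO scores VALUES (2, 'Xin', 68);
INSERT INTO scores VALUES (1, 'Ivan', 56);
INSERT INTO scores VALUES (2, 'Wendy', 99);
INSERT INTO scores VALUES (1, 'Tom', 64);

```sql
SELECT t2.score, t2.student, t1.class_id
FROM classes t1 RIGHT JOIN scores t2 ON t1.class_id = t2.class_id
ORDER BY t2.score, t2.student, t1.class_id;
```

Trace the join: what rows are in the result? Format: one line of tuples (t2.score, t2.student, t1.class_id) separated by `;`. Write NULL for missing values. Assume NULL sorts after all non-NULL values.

RIGHT JOIN keeps every row from `scores`; unmatched rows get NULL for `classes`'s columns.
Matching on t1.class_id = t2.class_id. A NULL in a compared column never satisfies the condition.
- t1 (class_id=NULL) has no partner in t2.
- t1 (class_id=5) has no partner in t2.
- t1 (class_id=7) has no partner in t2.
- t1 (class_id=5) has no partner in t2.
- t1 (class_id=1) pairs with 3 row(s) of t2.
- 2 t2 row(s) had no t1 match → kept, t1 columns NULL.
After projecting and ordering:
t2.score | t2.student | t1.class_id
56 | Ivan | 1
64 | Tom | 1
68 | Xin | NULL
69 | Heidi | 1
99 | Wendy | NULL

(56, Ivan, 1); (64, Tom, 1); (68, Xin, NULL); (69, Heidi, 1); (99, Wendy, NULL)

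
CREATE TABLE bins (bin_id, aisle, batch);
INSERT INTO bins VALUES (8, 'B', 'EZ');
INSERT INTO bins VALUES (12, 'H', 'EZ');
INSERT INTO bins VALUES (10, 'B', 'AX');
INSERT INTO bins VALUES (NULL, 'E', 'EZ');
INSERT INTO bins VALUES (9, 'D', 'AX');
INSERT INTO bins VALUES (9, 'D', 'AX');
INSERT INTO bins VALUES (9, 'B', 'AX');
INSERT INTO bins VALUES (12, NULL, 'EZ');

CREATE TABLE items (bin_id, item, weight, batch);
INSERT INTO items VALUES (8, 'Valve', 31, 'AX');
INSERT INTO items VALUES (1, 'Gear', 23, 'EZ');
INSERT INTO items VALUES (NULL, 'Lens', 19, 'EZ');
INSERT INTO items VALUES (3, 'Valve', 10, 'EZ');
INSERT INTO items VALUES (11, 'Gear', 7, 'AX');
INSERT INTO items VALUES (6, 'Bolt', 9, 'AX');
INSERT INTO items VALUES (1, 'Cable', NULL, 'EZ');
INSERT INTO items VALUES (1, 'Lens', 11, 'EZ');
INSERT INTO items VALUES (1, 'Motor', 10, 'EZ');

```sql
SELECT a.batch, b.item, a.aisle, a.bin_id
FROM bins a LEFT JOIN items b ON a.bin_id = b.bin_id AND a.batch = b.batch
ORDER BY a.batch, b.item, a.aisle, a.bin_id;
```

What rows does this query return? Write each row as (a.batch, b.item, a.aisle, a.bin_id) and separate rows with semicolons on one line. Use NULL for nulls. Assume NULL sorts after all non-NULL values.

(AX, NULL, B, 9); (AX, NULL, B, 10); (AX, NULL, D, 9); (AX, NULL, D, 9); (EZ, NULL, B, 8); (EZ, NULL, E, NULL); (EZ, NULL, H, 12); (EZ, NULL, NULL, 12)

LEFT JOIN keeps every row from `bins`; unmatched rows get NULL for `items`'s columns.
Matching on a.bin_id = b.bin_id AND a.batch = b.batch. A NULL in a compared column never satisfies the condition.
Matched pairs: 0; unmatched a rows kept: 8.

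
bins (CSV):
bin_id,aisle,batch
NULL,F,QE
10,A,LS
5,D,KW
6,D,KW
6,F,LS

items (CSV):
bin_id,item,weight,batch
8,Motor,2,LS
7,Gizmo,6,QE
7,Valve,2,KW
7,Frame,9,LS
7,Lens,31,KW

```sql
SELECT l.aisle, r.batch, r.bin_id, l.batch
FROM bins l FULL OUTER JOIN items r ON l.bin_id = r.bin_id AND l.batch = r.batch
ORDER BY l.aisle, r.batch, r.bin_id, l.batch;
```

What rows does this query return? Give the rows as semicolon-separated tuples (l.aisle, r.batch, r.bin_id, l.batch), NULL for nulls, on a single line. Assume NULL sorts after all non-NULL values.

(A, NULL, NULL, LS); (D, NULL, NULL, KW); (D, NULL, NULL, KW); (F, NULL, NULL, LS); (F, NULL, NULL, QE); (NULL, KW, 7, NULL); (NULL, KW, 7, NULL); (NULL, LS, 7, NULL); (NULL, LS, 8, NULL); (NULL, QE, 7, NULL)

FULL OUTER JOIN keeps every row from both sides; unmatched rows get NULL for the other side's columns.
Matching on l.bin_id = r.bin_id AND l.batch = r.batch. A NULL in a compared column never satisfies the condition.
Matched pairs: 0; unmatched l rows kept: 5; unmatched r rows kept: 5.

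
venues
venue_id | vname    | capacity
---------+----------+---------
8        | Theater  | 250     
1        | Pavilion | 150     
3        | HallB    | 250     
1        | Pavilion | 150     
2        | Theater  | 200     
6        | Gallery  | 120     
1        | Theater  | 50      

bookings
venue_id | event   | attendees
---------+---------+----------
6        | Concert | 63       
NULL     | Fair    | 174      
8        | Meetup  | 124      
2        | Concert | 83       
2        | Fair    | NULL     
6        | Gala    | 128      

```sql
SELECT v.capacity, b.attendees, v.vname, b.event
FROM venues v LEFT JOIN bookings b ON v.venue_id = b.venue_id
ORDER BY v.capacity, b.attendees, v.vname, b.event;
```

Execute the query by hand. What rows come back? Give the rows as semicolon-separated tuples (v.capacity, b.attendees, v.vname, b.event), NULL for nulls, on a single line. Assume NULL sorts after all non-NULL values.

(50, NULL, Theater, NULL); (120, 63, Gallery, Concert); (120, 128, Gallery, Gala); (150, NULL, Pavilion, NULL); (150, NULL, Pavilion, NULL); (200, 83, Theater, Concert); (200, NULL, Theater, Fair); (250, 124, Theater, Meetup); (250, NULL, HallB, NULL)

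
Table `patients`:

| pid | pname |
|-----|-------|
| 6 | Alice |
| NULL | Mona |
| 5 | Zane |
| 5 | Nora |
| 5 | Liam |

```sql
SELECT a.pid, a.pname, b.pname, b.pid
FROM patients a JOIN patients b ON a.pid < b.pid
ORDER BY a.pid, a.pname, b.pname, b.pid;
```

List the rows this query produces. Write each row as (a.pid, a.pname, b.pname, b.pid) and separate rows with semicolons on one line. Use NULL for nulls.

INNER JOIN keeps only pairs where the ON condition holds.
Matching on a.pid < b.pid. A NULL in a compared column never satisfies the condition.
- a (pid=6) has no partner → excluded.
- a (pid=NULL) has no partner → excluded.
- a (pid=5) pairs with 1 row(s) of b.
- a (pid=5) pairs with 1 row(s) of b.
- a (pid=5) pairs with 1 row(s) of b.
After projecting and ordering:
a.pid | a.pname | b.pname | b.pid
5 | Liam | Alice | 6
5 | Nora | Alice | 6
5 | Zane | Alice | 6

(5, Liam, Alice, 6); (5, Nora, Alice, 6); (5, Zane, Alice, 6)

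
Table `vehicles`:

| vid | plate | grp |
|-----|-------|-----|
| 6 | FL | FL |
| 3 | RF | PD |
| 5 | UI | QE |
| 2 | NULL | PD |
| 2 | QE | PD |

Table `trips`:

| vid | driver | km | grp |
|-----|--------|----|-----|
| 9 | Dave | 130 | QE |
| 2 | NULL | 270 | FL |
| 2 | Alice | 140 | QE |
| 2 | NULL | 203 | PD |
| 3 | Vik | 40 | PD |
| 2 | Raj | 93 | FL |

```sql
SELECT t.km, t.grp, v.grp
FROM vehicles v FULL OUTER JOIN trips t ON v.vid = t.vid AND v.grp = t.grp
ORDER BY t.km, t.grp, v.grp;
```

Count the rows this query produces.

9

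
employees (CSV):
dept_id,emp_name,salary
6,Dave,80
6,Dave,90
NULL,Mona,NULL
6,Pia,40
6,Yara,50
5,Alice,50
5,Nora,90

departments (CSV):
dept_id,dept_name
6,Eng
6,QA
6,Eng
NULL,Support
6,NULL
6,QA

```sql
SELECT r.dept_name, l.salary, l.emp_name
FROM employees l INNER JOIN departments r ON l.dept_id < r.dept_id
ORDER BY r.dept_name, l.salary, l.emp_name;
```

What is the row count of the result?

10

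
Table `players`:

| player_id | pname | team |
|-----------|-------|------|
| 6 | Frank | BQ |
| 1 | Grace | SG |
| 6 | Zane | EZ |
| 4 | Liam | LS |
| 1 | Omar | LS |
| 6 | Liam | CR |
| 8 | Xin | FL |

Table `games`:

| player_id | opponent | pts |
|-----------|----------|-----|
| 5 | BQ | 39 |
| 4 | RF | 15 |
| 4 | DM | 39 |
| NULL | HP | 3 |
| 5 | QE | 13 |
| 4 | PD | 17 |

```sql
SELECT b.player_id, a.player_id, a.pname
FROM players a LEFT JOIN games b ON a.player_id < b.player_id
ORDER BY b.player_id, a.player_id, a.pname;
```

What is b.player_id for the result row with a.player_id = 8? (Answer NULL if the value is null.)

NULL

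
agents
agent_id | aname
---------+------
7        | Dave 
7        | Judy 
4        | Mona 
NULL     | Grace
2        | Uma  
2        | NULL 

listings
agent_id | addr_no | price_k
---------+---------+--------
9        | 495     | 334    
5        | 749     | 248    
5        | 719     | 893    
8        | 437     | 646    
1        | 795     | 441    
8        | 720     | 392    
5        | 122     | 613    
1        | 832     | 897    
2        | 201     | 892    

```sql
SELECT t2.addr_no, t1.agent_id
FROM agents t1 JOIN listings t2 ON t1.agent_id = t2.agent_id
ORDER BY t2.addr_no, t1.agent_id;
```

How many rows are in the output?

INNER JOIN keeps only pairs where the ON condition holds.
Matching on t1.agent_id = t2.agent_id. A NULL in a compared column never satisfies the condition.
- t1[0] agent_id=7 → no match; dropped.
- t1[1] agent_id=7 → no match; dropped.
- t1[2] agent_id=4 → no match; dropped.
- t1[3] agent_id=NULL → no match; dropped.
- t1[4] agent_id=2 → 1 match(es) in t2 → 1 row(s).
- t1[5] agent_id=2 → 1 match(es) in t2 → 1 row(s).
Total: 2 rows.

2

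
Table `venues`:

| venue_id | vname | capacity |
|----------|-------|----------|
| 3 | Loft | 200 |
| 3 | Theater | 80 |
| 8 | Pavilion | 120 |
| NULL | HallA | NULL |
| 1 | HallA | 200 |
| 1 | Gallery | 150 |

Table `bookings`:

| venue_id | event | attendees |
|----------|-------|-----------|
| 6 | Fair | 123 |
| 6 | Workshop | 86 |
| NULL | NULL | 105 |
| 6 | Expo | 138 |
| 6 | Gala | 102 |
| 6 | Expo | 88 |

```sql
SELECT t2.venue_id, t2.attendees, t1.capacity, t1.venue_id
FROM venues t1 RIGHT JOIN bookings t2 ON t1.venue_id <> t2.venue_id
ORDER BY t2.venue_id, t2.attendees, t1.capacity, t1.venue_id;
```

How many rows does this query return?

26

RIGHT JOIN keeps every row from `bookings`; unmatched rows get NULL for `venues`'s columns.
Matching on t1.venue_id <> t2.venue_id. A NULL in a compared column never satisfies the condition.
- t1 row (venue_id=3): matches 5 t2 row(s) → 5 output row(s).
- t1 row (venue_id=3): matches 5 t2 row(s) → 5 output row(s).
- t1 row (venue_id=8): matches 5 t2 row(s) → 5 output row(s).
- t1 row (venue_id=NULL): no match.
- t1 row (venue_id=1): matches 5 t2 row(s) → 5 output row(s).
- t1 row (venue_id=1): matches 5 t2 row(s) → 5 output row(s).
- 1 row(s) from t2 found no t1 partner → padded with NULL.
Total: 25 matched + 1 padded = 26 rows.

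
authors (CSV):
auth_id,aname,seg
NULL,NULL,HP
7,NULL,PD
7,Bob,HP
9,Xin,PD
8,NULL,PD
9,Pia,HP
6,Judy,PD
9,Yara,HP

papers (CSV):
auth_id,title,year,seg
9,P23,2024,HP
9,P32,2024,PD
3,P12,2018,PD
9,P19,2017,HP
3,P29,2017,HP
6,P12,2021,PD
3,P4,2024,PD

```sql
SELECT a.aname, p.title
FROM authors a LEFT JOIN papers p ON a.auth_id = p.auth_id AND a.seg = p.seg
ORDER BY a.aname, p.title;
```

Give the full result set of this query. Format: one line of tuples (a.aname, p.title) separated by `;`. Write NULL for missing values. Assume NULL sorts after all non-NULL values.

(Bob, NULL); (Judy, P12); (Pia, P19); (Pia, P23); (Xin, P32); (Yara, P19); (Yara, P23); (NULL, NULL); (NULL, NULL); (NULL, NULL)

LEFT JOIN keeps every row from `authors`; unmatched rows get NULL for `papers`'s columns.
Matching on a.auth_id = p.auth_id AND a.seg = p.seg. A NULL in a compared column never satisfies the condition.
Matched pairs: 6; unmatched a rows kept: 4.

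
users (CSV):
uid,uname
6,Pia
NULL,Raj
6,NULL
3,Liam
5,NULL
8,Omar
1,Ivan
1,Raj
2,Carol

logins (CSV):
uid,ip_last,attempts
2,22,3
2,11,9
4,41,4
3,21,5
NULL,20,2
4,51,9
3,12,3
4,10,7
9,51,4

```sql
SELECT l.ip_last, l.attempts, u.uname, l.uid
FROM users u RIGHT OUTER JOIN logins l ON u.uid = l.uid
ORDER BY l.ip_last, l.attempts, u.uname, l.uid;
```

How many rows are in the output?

9

RIGHT JOIN keeps every row from `logins`; unmatched rows get NULL for `users`'s columns.
Matching on u.uid = l.uid. A NULL in a compared column never satisfies the condition.
- u[0] uid=6 → no match.
- u[1] uid=NULL → no match.
- u[2] uid=6 → no match.
- u[3] uid=3 → 2 match(es) in l → 2 row(s).
- u[4] uid=5 → no match.
- u[5] uid=8 → no match.
- u[6] uid=1 → no match.
- u[7] uid=1 → no match.
- u[8] uid=2 → 2 match(es) in l → 2 row(s).
- 5 row(s) from l found no u partner → padded with NULL.
Total: 4 matched + 5 padded = 9 rows.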